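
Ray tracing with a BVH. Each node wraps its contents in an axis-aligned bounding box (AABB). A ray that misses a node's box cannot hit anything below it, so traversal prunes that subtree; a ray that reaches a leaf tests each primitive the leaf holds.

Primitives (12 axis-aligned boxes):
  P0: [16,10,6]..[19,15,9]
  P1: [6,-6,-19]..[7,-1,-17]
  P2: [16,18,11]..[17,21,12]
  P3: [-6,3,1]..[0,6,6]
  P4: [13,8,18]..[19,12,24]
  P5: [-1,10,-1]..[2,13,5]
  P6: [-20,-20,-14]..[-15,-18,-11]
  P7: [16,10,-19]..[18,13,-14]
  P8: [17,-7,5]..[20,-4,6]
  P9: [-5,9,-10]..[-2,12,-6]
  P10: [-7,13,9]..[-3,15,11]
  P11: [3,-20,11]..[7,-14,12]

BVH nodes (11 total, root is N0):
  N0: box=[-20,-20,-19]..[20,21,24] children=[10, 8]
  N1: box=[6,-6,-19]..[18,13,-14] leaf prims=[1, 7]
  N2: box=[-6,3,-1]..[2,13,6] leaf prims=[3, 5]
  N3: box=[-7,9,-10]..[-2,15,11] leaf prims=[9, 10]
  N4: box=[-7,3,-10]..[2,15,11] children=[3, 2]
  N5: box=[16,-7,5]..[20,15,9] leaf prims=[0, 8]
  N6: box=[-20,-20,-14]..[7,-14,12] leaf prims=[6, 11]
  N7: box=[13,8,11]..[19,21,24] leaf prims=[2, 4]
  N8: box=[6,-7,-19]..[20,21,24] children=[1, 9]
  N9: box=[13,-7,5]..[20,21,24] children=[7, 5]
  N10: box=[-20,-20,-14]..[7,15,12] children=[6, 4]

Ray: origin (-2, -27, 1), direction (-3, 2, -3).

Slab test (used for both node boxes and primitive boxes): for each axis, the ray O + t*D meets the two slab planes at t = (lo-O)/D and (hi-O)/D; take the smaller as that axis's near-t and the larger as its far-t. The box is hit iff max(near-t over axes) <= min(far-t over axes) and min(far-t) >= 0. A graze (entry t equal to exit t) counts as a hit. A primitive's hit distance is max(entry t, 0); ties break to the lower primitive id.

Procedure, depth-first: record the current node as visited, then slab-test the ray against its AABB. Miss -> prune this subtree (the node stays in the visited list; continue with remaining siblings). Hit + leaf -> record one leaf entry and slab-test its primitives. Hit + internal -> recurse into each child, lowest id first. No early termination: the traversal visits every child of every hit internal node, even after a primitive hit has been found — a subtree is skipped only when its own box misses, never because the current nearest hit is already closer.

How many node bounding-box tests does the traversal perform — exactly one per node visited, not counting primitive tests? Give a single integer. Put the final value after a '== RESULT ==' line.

Trace the traversal:
N0 x:[-22/3,6] y:[7/2,24] z:[-23/3,20/3] -> hit [7/2,6], descend [8, 10]
  N8 x:[-22/3,-8/3] y:[10,24] z:[-23/3,20/3] -> miss, prune
  N10 x:[-3,6] y:[7/2,21] z:[-11/3,5] -> hit [7/2,5], descend [4, 6]
    N4 x:[-4/3,5/3] y:[15,21] z:[-10/3,11/3] -> miss, prune
    N6 x:[-3,6] y:[7/2,13/2] z:[-11/3,5] -> hit [7/2,5] leaf, test {P6@t=13/3, P11(miss)}

5 AABB tests over nodes [0, 8, 10, 4, 6]; 1 leaf entered; closest P6.

== RESULT ==
5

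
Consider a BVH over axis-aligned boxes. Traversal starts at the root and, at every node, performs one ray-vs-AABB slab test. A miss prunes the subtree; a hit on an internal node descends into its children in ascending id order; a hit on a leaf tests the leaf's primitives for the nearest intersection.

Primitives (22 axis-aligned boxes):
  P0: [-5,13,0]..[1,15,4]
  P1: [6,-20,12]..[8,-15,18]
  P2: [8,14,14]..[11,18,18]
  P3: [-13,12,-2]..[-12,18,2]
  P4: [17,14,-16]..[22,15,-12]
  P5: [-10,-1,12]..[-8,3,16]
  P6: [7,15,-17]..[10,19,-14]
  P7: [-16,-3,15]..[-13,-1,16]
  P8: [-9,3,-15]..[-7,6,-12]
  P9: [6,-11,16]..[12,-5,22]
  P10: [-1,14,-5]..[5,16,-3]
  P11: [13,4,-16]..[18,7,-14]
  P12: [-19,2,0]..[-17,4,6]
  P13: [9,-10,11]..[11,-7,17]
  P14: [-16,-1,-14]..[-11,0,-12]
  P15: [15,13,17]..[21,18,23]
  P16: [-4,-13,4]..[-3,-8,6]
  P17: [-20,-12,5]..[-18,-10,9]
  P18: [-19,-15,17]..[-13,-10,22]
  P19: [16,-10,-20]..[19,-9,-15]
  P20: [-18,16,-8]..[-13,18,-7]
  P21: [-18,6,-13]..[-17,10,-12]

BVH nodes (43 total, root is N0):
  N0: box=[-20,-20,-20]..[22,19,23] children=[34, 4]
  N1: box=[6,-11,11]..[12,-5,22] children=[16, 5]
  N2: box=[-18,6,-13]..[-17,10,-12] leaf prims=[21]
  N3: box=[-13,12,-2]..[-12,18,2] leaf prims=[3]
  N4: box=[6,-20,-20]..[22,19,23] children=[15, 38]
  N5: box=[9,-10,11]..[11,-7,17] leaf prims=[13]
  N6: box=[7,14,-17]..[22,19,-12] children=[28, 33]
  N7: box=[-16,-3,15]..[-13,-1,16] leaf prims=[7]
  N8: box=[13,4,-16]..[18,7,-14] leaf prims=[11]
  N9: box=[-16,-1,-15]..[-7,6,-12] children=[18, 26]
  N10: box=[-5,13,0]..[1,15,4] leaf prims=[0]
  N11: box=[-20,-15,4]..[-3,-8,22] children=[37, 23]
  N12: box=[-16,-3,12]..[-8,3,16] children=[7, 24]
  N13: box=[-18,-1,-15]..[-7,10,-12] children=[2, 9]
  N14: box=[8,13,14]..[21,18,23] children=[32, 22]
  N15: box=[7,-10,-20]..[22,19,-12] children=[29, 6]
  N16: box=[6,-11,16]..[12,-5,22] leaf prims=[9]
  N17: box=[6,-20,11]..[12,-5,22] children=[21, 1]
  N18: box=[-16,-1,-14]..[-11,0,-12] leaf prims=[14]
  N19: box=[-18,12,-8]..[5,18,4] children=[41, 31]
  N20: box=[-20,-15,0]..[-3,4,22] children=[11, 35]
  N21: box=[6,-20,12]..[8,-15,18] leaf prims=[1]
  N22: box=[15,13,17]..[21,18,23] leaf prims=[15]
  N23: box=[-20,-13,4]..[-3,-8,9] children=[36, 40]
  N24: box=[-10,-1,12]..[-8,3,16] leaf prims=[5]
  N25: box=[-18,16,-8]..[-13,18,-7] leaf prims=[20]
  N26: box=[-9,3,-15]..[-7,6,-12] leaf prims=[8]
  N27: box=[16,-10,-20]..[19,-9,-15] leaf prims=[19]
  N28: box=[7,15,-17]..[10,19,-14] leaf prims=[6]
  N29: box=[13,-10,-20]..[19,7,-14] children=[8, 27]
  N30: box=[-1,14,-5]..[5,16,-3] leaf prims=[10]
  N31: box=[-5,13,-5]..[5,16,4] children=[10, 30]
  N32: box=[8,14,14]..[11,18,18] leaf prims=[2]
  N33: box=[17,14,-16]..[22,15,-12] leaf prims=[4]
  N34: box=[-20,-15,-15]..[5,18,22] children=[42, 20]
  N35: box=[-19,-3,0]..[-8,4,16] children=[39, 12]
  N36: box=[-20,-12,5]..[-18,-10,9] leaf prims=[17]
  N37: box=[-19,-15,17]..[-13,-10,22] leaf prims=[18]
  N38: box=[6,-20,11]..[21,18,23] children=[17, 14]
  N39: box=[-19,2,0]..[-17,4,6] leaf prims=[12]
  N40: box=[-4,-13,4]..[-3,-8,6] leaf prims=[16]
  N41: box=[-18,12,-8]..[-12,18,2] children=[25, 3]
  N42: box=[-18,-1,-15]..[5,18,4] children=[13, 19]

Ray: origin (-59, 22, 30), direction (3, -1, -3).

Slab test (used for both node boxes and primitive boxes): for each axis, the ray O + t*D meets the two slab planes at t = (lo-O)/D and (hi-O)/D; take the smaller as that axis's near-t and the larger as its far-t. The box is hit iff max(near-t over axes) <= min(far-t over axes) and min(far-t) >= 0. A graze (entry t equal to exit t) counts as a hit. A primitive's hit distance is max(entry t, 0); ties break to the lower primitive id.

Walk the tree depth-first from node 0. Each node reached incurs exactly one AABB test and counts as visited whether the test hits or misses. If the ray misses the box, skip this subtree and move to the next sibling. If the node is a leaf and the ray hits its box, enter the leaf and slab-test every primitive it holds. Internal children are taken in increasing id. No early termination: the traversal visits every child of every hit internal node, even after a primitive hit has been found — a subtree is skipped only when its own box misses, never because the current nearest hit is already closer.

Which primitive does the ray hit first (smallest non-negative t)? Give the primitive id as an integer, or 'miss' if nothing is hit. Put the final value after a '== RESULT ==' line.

Traverse from the root:
N0 x:[13,27] y:[3,42] z:[7/3,50/3] -> hit [13,50/3], descend [4, 34]
  N4 x:[65/3,27] y:[3,42] z:[7/3,50/3] -> miss, prune
  N34 x:[13,64/3] y:[4,37] z:[8/3,15] -> hit [13,15], descend [20, 42]
    N20 x:[13,56/3] y:[18,37] z:[8/3,10] -> miss, prune
    N42 x:[41/3,64/3] y:[4,23] z:[26/3,15] -> hit [41/3,15], descend [13, 19]
      N13 x:[41/3,52/3] y:[12,23] z:[14,15] -> hit [14,15], descend [2, 9]
        N2 x:[41/3,14] y:[12,16] z:[14,43/3] -> hit [14,14] leaf, test {P21@t=14}
        N9 x:[43/3,52/3] y:[16,23] z:[14,15] -> miss, prune
      N19 x:[41/3,64/3] y:[4,10] z:[26/3,38/3] -> miss, prune

Summary -> nodes [0, 4, 34, 20, 42, 13, 2, 9, 19]; box-tests=9; leaf-entries=1; first=P21

== RESULT ==
21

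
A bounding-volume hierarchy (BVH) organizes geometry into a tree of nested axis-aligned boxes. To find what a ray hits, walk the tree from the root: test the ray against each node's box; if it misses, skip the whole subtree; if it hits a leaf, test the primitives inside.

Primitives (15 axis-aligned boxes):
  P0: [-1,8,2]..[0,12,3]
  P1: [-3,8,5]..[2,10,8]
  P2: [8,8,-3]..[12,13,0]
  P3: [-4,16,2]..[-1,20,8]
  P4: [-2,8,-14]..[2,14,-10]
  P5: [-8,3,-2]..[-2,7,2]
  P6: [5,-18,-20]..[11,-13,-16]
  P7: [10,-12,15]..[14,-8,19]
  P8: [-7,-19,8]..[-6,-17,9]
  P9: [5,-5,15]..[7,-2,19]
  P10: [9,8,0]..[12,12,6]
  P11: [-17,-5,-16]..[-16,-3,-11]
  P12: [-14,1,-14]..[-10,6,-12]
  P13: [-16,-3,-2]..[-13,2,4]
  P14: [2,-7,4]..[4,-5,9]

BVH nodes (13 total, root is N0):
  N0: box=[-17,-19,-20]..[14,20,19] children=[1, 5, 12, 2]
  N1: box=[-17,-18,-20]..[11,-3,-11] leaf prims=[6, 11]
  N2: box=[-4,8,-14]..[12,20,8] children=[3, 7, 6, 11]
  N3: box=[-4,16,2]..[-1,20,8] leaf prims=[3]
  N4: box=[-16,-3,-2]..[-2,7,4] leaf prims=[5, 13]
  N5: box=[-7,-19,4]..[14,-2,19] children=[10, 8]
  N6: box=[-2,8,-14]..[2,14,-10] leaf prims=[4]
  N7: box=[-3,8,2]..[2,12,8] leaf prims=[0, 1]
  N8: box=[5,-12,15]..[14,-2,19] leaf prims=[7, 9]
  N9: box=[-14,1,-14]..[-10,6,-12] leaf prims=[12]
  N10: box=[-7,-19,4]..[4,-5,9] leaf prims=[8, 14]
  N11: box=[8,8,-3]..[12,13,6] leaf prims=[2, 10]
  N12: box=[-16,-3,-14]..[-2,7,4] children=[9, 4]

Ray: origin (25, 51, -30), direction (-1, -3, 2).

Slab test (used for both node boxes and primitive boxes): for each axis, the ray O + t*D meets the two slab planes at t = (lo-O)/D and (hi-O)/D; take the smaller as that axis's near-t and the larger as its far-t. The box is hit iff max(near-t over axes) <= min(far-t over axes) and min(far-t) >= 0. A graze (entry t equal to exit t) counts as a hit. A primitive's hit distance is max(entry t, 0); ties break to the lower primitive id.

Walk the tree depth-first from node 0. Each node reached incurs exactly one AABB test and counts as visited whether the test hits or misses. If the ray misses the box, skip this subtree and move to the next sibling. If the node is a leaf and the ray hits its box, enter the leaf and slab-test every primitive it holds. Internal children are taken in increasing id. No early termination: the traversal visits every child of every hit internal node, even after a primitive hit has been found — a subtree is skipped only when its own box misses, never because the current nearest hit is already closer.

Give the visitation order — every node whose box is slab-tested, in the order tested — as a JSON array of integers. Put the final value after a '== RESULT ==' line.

Walk:
N0 x:[11,42] y:[31/3,70/3] z:[5,49/2] -> hit [11,70/3], descend [1, 2, 5, 12]
  N1 x:[14,42] y:[18,23] z:[5,19/2] -> miss, prune
  N2 x:[13,29] y:[31/3,43/3] z:[8,19] -> hit [13,43/3], descend [3, 6, 7, 11]
    N3 x:[26,29] y:[31/3,35/3] z:[16,19] -> miss, prune
    N6 x:[23,27] y:[37/3,43/3] z:[8,10] -> miss, prune
    N7 x:[23,28] y:[13,43/3] z:[16,19] -> miss, prune
    N11 x:[13,17] y:[38/3,43/3] z:[27/2,18] -> hit [27/2,43/3] leaf, test {P2@t=27/2, P10(miss)}
  N5 x:[11,32] y:[53/3,70/3] z:[17,49/2] -> hit [53/3,70/3], descend [8, 10]
    N8 x:[11,20] y:[53/3,21] z:[45/2,49/2] -> miss, prune
    N10 x:[21,32] y:[56/3,70/3] z:[17,39/2] -> miss, prune
  N12 x:[27,41] y:[44/3,18] z:[8,17] -> miss, prune

11 AABB tests over nodes [0, 1, 2, 3, 6, 7, 11, 5, 8, 10, 12]; 1 leaf entered; closest P2.

== RESULT ==
[0, 1, 2, 3, 6, 7, 11, 5, 8, 10, 12]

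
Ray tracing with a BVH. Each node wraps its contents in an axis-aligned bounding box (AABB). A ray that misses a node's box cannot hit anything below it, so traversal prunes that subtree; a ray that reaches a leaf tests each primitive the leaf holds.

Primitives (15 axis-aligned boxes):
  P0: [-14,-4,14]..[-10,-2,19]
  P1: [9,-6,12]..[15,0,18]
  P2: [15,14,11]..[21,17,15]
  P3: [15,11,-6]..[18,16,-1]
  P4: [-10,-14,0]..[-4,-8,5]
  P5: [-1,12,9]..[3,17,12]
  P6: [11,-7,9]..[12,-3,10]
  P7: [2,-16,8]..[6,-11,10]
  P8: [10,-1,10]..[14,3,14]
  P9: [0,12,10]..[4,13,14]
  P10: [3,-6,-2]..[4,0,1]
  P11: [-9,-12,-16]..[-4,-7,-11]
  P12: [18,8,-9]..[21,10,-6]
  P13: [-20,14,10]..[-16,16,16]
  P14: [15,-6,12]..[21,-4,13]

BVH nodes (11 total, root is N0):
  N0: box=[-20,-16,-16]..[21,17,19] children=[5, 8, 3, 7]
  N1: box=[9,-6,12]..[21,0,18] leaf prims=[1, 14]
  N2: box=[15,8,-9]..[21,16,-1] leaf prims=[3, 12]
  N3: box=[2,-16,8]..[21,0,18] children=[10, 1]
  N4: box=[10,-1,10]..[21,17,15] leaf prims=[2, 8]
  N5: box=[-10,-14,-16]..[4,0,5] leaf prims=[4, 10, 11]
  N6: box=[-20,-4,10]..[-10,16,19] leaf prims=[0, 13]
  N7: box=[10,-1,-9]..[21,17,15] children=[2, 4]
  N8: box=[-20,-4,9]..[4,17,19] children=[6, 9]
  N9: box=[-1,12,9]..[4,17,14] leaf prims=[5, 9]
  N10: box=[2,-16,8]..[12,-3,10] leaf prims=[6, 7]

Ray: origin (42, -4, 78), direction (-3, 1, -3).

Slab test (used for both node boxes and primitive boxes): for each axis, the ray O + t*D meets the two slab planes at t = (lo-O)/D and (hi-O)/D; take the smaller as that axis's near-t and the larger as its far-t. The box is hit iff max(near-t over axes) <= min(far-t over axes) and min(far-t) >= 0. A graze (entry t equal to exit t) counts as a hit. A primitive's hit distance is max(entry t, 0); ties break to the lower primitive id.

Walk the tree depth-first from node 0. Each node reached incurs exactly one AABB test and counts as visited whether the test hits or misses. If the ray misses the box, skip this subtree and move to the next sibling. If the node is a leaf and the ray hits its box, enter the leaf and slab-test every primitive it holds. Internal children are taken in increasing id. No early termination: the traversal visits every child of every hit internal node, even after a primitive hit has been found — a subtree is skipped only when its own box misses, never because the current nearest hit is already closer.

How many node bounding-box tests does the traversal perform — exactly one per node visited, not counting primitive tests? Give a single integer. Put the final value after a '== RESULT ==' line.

Trace the traversal:
N0 x:[7,62/3] y:[-12,21] z:[59/3,94/3] -> hit [59/3,62/3], descend [3, 5, 7, 8]
  N3 x:[7,40/3] y:[-12,4] z:[20,70/3] -> miss, prune
  N5 x:[38/3,52/3] y:[-10,4] z:[73/3,94/3] -> miss, prune
  N7 x:[7,32/3] y:[3,21] z:[21,29] -> miss, prune
  N8 x:[38/3,62/3] y:[0,21] z:[59/3,23] -> hit [59/3,62/3], descend [6, 9]
    N6 x:[52/3,62/3] y:[0,20] z:[59/3,68/3] -> hit [59/3,20] leaf, test {P0(miss), P13(miss)}
    N9 x:[38/3,43/3] y:[16,21] z:[64/3,23] -> miss, prune

Visited [0, 3, 5, 7, 8, 6, 9]. Tests: 7 box, 1 leaf. Nearest: miss.

== RESULT ==
7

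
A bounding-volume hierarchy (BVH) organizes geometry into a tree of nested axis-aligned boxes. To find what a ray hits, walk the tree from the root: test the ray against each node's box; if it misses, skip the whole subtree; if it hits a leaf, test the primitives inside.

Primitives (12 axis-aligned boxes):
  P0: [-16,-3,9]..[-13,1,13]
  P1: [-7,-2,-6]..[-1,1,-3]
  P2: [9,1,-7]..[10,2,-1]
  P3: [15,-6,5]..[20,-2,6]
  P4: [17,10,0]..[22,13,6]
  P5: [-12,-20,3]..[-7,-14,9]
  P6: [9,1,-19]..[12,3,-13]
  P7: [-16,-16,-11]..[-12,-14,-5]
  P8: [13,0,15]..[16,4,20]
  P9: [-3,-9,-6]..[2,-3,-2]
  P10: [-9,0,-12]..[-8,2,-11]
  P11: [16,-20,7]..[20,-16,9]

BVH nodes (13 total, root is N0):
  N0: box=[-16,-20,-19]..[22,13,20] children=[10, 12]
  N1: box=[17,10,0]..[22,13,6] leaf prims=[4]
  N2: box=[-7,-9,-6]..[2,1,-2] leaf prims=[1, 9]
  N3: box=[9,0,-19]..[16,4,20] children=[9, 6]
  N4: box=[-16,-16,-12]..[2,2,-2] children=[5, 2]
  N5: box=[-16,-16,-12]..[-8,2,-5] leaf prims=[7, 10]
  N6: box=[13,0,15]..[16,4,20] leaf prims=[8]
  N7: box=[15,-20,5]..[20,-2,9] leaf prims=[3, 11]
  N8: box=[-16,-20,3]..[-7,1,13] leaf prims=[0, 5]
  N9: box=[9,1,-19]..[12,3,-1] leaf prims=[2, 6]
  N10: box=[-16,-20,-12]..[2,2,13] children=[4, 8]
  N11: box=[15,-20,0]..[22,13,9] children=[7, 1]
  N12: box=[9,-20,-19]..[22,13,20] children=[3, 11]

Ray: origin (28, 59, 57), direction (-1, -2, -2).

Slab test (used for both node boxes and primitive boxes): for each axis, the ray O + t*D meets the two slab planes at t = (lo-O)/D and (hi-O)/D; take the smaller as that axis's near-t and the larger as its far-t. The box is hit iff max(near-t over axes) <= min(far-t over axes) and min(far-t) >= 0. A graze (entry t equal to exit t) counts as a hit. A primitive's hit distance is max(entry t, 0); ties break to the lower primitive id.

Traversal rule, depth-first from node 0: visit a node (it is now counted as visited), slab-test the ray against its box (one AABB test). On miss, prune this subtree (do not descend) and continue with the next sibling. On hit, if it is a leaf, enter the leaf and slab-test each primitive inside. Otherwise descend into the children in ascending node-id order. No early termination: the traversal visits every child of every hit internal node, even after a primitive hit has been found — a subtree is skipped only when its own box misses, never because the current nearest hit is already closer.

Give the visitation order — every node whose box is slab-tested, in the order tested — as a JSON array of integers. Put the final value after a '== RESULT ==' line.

Trace the traversal:
N0 x:[6,44] y:[23,79/2] z:[37/2,38] -> hit [23,38], descend [10, 12]
  N10 x:[26,44] y:[57/2,79/2] z:[22,69/2] -> hit [57/2,69/2], descend [4, 8]
    N4 x:[26,44] y:[57/2,75/2] z:[59/2,69/2] -> hit [59/2,69/2], descend [2, 5]
      N2 x:[26,35] y:[29,34] z:[59/2,63/2] -> hit [59/2,63/2] leaf, test {P1@t=30, P9@t=31}
      N5 x:[36,44] y:[57/2,75/2] z:[31,69/2] -> miss, prune
    N8 x:[35,44] y:[29,79/2] z:[22,27] -> miss, prune
  N12 x:[6,19] y:[23,79/2] z:[37/2,38] -> miss, prune

Summary -> nodes [0, 10, 4, 2, 5, 8, 12]; box-tests=7; leaf-entries=1; first=P1

== RESULT ==
[0, 10, 4, 2, 5, 8, 12]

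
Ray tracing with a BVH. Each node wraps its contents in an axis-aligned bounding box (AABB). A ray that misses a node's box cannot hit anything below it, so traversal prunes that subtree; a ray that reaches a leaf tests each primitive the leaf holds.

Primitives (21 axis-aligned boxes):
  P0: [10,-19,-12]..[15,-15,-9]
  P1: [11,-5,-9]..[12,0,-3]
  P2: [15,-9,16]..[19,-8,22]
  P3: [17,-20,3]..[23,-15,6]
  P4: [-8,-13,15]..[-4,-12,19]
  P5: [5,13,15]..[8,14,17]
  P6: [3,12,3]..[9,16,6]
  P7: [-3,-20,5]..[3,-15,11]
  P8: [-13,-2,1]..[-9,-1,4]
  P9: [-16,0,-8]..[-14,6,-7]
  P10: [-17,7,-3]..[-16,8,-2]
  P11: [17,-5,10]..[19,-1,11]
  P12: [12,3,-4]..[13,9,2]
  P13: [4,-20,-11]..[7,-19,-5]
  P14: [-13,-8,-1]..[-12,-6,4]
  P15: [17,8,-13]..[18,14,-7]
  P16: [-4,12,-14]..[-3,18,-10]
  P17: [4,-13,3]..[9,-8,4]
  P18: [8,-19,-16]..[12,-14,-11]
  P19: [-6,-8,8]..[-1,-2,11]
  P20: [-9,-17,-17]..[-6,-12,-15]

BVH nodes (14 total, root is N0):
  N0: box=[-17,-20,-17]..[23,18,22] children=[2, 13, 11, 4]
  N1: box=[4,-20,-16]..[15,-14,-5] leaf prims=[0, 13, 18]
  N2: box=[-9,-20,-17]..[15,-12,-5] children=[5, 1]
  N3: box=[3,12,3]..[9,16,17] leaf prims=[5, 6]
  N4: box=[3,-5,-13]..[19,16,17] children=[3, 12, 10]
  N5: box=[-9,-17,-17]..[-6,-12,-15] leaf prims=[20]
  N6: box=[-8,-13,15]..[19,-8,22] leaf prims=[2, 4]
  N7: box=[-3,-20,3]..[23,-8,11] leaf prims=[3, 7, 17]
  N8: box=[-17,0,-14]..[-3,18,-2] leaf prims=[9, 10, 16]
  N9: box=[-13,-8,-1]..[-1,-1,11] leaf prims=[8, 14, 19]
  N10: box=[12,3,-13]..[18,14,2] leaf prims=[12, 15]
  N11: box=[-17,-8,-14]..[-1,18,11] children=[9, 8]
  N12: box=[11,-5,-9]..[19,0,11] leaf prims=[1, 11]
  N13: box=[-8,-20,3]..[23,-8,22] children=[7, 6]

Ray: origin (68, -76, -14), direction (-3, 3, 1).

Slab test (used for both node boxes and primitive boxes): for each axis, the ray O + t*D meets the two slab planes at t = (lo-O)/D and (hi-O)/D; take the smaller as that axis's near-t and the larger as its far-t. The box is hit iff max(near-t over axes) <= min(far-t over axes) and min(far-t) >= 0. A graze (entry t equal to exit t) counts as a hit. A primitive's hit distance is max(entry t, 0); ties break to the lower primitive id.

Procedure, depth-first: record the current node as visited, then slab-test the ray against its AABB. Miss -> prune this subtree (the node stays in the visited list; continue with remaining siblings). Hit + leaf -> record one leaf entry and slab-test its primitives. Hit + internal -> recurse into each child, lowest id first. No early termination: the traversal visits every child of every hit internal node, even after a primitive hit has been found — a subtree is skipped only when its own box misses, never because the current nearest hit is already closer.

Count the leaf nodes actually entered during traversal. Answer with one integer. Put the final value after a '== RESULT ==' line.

Trace the traversal:
N0 x:[15,85/3] y:[56/3,94/3] z:[-3,36] -> hit [56/3,85/3], descend [2, 4, 11, 13]
  N2 x:[53/3,77/3] y:[56/3,64/3] z:[-3,9] -> miss, prune
  N4 x:[49/3,65/3] y:[71/3,92/3] z:[1,31] -> miss, prune
  N11 x:[23,85/3] y:[68/3,94/3] z:[0,25] -> hit [23,25], descend [8, 9]
    N8 x:[71/3,85/3] y:[76/3,94/3] z:[0,12] -> miss, prune
    N9 x:[23,27] y:[68/3,25] z:[13,25] -> hit [23,25] leaf, test {P8(miss), P14(miss), P19@t=23}
  N13 x:[15,76/3] y:[56/3,68/3] z:[17,36] -> hit [56/3,68/3], descend [6, 7]
    N6 x:[49/3,76/3] y:[21,68/3] z:[29,36] -> miss, prune
    N7 x:[15,71/3] y:[56/3,68/3] z:[17,25] -> hit [56/3,68/3] leaf, test {P3(miss), P7(miss), P17(miss)}

Visited [0, 2, 4, 11, 8, 9, 13, 6, 7]. Tests: 9 box, 2 leaf. Nearest: P19.

== RESULT ==
2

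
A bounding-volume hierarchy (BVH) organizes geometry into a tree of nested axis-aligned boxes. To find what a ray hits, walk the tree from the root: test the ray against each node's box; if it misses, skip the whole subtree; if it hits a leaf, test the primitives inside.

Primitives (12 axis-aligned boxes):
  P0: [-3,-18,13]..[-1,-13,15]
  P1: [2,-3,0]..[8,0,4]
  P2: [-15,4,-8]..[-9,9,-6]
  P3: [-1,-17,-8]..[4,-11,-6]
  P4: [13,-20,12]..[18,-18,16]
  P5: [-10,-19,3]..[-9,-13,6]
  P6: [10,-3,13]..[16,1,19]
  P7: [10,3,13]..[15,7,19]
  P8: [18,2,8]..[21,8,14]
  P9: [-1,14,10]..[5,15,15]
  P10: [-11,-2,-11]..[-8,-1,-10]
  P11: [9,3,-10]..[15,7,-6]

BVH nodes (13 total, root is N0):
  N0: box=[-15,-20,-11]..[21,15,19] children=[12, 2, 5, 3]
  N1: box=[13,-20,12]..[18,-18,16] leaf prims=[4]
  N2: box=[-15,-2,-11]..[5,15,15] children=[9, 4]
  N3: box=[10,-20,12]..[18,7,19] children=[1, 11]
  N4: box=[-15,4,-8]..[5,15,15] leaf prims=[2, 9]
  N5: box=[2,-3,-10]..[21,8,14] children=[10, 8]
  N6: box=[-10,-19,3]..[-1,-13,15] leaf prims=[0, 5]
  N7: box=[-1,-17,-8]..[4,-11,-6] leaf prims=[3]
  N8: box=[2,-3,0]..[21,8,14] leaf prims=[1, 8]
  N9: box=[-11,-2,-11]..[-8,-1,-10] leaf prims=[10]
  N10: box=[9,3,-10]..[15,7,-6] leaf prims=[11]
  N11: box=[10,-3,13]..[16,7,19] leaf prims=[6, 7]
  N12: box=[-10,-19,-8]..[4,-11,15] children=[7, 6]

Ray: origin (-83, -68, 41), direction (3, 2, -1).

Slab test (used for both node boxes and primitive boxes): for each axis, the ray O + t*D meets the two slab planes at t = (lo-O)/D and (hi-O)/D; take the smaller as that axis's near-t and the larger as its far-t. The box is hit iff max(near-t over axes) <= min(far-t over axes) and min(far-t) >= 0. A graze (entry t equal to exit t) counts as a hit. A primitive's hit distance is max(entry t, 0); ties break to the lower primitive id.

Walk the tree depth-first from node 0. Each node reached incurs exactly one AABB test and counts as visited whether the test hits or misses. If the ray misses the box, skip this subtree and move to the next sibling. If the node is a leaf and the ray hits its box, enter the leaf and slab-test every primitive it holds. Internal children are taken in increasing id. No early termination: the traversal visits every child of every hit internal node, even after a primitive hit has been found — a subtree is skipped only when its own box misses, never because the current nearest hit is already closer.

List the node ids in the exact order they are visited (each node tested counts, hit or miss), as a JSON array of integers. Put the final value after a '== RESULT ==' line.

Walk:
N0 x:[68/3,104/3] y:[24,83/2] z:[22,52] -> hit [24,104/3], descend [2, 3, 5, 12]
  N2 x:[68/3,88/3] y:[33,83/2] z:[26,52] -> miss, prune
  N3 x:[31,101/3] y:[24,75/2] z:[22,29] -> miss, prune
  N5 x:[85/3,104/3] y:[65/2,38] z:[27,51] -> hit [65/2,104/3], descend [8, 10]
    N8 x:[85/3,104/3] y:[65/2,38] z:[27,41] -> hit [65/2,104/3] leaf, test {P1(miss), P8(miss)}
    N10 x:[92/3,98/3] y:[71/2,75/2] z:[47,51] -> miss, prune
  N12 x:[73/3,29] y:[49/2,57/2] z:[26,49] -> hit [26,57/2], descend [6, 7]
    N6 x:[73/3,82/3] y:[49/2,55/2] z:[26,38] -> hit [26,82/3] leaf, test {P0@t=80/3, P5(miss)}
    N7 x:[82/3,29] y:[51/2,57/2] z:[47,49] -> miss, prune

order=[0, 2, 3, 5, 8, 10, 12, 6, 7]  |boxes|=9  |leaves|=2  hit=P0

== RESULT ==
[0, 2, 3, 5, 8, 10, 12, 6, 7]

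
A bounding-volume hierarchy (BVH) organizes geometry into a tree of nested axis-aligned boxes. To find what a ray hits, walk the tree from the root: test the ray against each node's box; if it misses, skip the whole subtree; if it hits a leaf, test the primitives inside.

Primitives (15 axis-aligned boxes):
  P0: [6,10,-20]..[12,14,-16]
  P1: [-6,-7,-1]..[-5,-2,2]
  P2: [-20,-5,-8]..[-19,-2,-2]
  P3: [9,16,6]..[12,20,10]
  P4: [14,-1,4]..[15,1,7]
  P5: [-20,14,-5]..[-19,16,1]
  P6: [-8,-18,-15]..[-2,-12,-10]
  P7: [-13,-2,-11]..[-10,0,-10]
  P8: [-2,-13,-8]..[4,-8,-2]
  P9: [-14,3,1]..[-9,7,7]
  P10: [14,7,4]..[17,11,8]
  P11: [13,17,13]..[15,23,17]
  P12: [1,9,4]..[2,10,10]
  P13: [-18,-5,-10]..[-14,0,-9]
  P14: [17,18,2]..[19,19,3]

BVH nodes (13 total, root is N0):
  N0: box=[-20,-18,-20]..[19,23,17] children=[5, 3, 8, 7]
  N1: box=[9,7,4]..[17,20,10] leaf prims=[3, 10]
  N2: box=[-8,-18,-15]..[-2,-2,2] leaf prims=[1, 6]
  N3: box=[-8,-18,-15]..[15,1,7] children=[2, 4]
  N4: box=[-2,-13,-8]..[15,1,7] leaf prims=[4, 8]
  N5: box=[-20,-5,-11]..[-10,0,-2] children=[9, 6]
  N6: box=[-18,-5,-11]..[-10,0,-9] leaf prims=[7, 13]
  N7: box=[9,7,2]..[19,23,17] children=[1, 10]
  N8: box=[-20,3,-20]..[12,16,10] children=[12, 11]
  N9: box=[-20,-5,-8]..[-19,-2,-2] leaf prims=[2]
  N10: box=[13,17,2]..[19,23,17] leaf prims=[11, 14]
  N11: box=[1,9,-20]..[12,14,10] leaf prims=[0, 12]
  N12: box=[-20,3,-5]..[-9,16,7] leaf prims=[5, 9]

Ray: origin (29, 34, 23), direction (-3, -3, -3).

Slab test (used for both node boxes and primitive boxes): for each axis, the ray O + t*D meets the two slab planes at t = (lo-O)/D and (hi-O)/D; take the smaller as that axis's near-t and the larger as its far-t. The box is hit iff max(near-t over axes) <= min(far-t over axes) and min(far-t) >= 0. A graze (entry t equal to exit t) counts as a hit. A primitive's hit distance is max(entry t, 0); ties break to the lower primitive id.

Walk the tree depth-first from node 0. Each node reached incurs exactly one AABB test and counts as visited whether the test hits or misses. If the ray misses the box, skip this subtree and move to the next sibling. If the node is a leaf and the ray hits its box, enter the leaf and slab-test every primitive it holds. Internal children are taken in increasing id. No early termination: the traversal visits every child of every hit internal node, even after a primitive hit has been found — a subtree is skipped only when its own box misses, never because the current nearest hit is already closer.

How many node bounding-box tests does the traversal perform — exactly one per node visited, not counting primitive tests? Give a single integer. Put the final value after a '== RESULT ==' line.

Traverse from the root:
N0 x:[10/3,49/3] y:[11/3,52/3] z:[2,43/3] -> hit [11/3,43/3], descend [3, 5, 7, 8]
  N3 x:[14/3,37/3] y:[11,52/3] z:[16/3,38/3] -> hit [11,37/3], descend [2, 4]
    N2 x:[31/3,37/3] y:[12,52/3] z:[7,38/3] -> hit [12,37/3] leaf, test {P1(miss), P6(miss)}
    N4 x:[14/3,31/3] y:[11,47/3] z:[16/3,31/3] -> miss, prune
  N5 x:[13,49/3] y:[34/3,13] z:[25/3,34/3] -> miss, prune
  N7 x:[10/3,20/3] y:[11/3,9] z:[2,7] -> hit [11/3,20/3], descend [1, 10]
    N1 x:[4,20/3] y:[14/3,9] z:[13/3,19/3] -> hit [14/3,19/3] leaf, test {P3@t=17/3, P10(miss)}
    N10 x:[10/3,16/3] y:[11/3,17/3] z:[2,7] -> hit [11/3,16/3] leaf, test {P11(miss), P14(miss)}
  N8 x:[17/3,49/3] y:[6,31/3] z:[13/3,43/3] -> hit [6,31/3], descend [11, 12]
    N11 x:[17/3,28/3] y:[20/3,25/3] z:[13/3,43/3] -> hit [20/3,25/3] leaf, test {P0(miss), P12(miss)}
    N12 x:[38/3,49/3] y:[6,31/3] z:[16/3,28/3] -> miss, prune

order=[0, 3, 2, 4, 5, 7, 1, 10, 8, 11, 12]  |boxes|=11  |leaves|=4  hit=P3

== RESULT ==
11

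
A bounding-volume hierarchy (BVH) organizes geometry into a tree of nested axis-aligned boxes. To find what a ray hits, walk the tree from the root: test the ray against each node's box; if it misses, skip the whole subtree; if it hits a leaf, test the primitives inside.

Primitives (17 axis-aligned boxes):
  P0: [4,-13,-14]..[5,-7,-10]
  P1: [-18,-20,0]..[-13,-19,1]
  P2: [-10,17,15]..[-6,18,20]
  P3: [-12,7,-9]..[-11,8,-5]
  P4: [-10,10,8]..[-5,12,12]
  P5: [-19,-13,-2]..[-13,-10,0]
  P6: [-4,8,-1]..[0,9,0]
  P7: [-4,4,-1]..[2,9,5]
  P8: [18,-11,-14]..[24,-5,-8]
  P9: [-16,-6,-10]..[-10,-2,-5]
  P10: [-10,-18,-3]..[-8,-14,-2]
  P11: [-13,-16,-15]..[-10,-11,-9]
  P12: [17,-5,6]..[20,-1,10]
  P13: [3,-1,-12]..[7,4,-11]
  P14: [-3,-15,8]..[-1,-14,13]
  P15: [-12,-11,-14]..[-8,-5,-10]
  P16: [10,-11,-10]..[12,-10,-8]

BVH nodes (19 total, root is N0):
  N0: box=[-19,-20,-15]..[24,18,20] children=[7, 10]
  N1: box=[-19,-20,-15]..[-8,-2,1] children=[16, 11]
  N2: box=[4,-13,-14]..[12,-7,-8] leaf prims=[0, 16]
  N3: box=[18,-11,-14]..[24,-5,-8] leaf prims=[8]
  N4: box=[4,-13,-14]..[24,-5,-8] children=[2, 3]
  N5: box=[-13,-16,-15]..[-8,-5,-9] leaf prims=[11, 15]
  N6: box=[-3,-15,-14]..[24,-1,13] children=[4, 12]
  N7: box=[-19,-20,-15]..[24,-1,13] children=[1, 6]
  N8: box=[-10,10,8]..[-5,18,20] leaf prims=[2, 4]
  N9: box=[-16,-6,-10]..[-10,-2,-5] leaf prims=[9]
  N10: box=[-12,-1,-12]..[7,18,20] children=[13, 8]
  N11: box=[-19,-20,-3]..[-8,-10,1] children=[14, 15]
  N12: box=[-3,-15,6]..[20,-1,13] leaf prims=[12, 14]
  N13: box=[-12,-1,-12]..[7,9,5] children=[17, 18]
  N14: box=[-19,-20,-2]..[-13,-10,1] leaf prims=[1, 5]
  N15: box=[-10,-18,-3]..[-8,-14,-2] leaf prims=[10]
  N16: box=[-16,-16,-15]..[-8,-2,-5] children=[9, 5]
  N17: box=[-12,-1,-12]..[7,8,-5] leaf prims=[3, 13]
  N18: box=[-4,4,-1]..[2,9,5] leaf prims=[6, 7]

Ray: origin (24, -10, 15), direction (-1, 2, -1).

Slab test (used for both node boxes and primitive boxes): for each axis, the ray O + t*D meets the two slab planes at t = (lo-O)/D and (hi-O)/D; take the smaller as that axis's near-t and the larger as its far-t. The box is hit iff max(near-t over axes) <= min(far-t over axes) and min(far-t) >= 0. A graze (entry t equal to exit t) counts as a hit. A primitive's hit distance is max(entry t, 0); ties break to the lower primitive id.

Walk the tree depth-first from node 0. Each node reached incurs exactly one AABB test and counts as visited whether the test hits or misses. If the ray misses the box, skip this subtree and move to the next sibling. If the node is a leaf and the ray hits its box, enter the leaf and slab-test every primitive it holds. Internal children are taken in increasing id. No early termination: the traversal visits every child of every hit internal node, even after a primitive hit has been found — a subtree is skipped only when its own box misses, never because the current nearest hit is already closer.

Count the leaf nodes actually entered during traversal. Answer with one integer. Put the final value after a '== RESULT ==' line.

Trace the traversal:
N0 x:[0,43] y:[-5,14] z:[-5,30] -> hit [0,14], descend [7, 10]
  N7 x:[0,43] y:[-5,9/2] z:[2,30] -> hit [2,9/2], descend [1, 6]
    N1 x:[32,43] y:[-5,4] z:[14,30] -> miss, prune
    N6 x:[0,27] y:[-5/2,9/2] z:[2,29] -> hit [2,9/2], descend [4, 12]
      N4 x:[0,20] y:[-3/2,5/2] z:[23,29] -> miss, prune
      N12 x:[4,27] y:[-5/2,9/2] z:[2,9] -> hit [4,9/2] leaf, test {P12(miss), P14(miss)}
  N10 x:[17,36] y:[9/2,14] z:[-5,27] -> miss, prune

Visited [0, 7, 1, 6, 4, 12, 10]. Tests: 7 box, 1 leaf. Nearest: miss.

== RESULT ==
1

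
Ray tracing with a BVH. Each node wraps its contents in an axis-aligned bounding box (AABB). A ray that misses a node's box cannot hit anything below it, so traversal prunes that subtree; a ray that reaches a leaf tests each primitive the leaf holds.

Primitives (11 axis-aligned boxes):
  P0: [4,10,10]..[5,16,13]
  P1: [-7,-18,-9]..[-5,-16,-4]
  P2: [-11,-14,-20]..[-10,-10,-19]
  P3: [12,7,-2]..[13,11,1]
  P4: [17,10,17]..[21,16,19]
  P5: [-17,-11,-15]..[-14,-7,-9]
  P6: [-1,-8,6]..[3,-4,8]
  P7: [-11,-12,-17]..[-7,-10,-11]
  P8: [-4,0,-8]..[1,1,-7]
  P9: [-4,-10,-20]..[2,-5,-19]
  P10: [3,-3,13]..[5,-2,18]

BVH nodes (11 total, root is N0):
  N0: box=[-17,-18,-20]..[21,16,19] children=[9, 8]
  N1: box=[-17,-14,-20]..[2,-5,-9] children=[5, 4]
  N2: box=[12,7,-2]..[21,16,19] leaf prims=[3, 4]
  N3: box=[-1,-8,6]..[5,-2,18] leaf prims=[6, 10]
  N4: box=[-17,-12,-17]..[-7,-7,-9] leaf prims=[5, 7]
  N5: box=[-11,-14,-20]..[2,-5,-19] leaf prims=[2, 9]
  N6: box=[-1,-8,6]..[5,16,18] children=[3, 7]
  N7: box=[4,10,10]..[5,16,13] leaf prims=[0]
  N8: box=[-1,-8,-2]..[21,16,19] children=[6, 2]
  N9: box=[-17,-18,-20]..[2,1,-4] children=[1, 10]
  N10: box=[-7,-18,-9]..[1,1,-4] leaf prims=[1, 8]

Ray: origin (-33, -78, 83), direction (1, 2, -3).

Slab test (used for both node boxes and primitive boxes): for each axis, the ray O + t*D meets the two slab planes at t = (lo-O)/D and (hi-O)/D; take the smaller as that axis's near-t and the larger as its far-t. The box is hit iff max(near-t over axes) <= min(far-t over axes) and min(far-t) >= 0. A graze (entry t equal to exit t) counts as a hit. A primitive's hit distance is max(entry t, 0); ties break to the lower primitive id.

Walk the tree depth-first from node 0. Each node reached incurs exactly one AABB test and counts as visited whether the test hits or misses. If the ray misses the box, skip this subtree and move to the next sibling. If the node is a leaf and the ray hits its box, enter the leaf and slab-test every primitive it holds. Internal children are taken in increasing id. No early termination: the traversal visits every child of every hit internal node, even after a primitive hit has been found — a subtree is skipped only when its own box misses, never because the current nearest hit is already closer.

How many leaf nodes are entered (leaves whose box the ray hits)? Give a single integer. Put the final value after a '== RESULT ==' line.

Trace the traversal:
N0 x:[16,54] y:[30,47] z:[64/3,103/3] -> hit [30,103/3], descend [8, 9]
  N8 x:[32,54] y:[35,47] z:[64/3,85/3] -> miss, prune
  N9 x:[16,35] y:[30,79/2] z:[29,103/3] -> hit [30,103/3], descend [1, 10]
    N1 x:[16,35] y:[32,73/2] z:[92/3,103/3] -> hit [32,103/3], descend [4, 5]
      N4 x:[16,26] y:[33,71/2] z:[92/3,100/3] -> miss, prune
      N5 x:[22,35] y:[32,73/2] z:[34,103/3] -> hit [34,103/3] leaf, test {P2(miss), P9@t=34}
    N10 x:[26,34] y:[30,79/2] z:[29,92/3] -> hit [30,92/3] leaf, test {P1(miss), P8(miss)}

Visited [0, 8, 9, 1, 4, 5, 10]. Tests: 7 box, 2 leaf. Nearest: P9.

== RESULT ==
2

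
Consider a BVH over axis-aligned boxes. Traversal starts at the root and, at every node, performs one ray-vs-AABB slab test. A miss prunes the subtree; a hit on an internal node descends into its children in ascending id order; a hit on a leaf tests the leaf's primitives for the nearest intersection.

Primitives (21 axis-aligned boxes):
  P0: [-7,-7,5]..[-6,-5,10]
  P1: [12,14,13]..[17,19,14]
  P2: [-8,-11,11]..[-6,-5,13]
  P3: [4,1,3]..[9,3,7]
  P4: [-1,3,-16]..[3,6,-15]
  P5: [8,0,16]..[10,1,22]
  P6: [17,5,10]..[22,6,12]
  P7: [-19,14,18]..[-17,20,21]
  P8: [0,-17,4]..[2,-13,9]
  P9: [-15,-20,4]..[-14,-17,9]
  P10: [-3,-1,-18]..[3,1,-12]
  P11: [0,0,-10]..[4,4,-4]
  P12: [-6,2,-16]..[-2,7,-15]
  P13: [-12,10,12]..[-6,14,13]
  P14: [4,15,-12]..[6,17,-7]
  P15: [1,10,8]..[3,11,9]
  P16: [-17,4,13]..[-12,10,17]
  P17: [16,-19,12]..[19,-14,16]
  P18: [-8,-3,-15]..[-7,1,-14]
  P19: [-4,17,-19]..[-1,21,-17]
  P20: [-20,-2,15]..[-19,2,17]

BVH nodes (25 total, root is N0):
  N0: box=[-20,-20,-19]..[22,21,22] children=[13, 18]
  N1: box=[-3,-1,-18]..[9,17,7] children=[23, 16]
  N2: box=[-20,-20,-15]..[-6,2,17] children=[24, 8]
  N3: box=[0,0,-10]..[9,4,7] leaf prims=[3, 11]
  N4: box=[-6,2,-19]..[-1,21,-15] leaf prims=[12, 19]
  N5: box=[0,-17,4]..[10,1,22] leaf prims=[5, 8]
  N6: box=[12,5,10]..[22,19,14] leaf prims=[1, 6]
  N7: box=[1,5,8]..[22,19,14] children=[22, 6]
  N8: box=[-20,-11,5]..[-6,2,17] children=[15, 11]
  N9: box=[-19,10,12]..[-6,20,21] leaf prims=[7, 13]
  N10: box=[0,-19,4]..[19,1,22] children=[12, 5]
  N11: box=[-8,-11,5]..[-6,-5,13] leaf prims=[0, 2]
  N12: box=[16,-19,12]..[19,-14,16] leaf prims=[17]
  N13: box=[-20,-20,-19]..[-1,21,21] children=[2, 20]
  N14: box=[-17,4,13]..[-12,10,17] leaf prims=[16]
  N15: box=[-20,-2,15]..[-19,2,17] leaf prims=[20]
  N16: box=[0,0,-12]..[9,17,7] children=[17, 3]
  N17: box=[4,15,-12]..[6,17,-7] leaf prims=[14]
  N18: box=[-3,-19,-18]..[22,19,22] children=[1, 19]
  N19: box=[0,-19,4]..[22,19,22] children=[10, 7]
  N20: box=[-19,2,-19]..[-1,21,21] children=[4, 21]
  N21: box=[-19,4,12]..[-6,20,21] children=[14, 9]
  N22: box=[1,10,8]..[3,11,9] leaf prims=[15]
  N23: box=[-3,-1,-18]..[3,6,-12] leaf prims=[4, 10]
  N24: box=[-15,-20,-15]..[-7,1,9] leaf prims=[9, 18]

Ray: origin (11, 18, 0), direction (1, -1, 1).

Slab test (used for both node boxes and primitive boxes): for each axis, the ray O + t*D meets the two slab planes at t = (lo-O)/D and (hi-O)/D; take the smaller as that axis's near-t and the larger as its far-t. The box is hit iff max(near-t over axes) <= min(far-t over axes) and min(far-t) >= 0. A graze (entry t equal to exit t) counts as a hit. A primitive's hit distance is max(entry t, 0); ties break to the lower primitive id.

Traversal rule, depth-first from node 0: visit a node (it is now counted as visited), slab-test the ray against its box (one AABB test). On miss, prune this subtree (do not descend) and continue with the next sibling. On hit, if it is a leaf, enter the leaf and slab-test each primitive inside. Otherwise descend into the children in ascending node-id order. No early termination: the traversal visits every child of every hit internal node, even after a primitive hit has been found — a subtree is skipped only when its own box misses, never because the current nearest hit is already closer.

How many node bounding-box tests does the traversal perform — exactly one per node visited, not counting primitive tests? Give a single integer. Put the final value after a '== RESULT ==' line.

Trace the traversal:
N0 x:[-31,11] y:[-3,38] z:[-19,22] -> hit [-3,11], descend [13, 18]
  N13 x:[-31,-12] y:[-3,38] z:[-19,21] -> miss, prune
  N18 x:[-14,11] y:[-1,37] z:[-18,22] -> hit [-1,11], descend [1, 19]
    N1 x:[-14,-2] y:[1,19] z:[-18,7] -> miss, prune
    N19 x:[-11,11] y:[-1,37] z:[4,22] -> hit [4,11], descend [7, 10]
      N7 x:[-10,11] y:[-1,13] z:[8,14] -> hit [8,11], descend [6, 22]
        N6 x:[1,11] y:[-1,13] z:[10,14] -> hit [10,11] leaf, test {P1(miss), P6(miss)}
        N22 x:[-10,-8] y:[7,8] z:[8,9] -> miss, prune
      N10 x:[-11,8] y:[17,37] z:[4,22] -> miss, prune

9 AABB tests over nodes [0, 13, 18, 1, 19, 7, 6, 22, 10]; 1 leaf entered; closest miss.

== RESULT ==
9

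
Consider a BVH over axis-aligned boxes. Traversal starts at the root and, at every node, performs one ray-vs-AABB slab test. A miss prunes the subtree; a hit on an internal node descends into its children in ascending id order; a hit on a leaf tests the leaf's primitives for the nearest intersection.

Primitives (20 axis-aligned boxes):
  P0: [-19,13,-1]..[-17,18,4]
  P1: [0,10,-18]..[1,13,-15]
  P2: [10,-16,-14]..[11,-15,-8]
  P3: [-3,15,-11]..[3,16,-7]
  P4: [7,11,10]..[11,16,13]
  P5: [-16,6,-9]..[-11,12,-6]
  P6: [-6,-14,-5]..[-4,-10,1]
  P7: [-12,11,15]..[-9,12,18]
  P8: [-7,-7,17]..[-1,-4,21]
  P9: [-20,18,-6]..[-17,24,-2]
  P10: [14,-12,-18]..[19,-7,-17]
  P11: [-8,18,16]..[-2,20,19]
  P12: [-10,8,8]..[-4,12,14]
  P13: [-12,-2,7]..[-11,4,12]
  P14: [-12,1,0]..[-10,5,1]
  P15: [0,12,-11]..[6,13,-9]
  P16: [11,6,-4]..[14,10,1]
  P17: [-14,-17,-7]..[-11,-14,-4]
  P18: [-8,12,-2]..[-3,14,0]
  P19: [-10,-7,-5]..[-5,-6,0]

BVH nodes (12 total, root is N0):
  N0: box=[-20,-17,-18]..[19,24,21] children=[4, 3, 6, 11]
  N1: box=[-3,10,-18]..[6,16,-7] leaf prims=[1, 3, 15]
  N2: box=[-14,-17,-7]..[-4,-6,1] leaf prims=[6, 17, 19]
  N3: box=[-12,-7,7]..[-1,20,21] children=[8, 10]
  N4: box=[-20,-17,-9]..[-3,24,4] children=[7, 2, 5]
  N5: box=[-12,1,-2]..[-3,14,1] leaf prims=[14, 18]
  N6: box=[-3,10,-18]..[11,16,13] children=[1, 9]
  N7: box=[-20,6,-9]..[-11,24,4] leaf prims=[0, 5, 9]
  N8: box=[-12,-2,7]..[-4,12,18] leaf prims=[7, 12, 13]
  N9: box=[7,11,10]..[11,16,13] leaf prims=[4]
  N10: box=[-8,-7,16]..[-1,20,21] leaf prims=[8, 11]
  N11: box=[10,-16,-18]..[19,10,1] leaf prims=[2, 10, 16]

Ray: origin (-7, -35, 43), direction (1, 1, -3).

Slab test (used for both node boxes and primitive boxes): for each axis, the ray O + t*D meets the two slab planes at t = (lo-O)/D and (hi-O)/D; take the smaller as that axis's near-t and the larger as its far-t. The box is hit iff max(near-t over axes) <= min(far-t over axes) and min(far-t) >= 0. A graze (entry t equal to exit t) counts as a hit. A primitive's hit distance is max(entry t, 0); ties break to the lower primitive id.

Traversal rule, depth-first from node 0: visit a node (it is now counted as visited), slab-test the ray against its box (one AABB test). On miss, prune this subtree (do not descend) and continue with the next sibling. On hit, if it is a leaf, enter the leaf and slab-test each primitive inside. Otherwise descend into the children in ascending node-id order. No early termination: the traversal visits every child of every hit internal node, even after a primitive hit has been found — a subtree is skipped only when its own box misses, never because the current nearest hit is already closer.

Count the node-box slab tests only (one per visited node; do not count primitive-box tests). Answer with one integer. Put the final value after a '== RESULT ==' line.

Trace the traversal:
N0 x:[-13,26] y:[18,59] z:[22/3,61/3] -> hit [18,61/3], descend [3, 4, 6, 11]
  N3 x:[-5,6] y:[28,55] z:[22/3,12] -> miss, prune
  N4 x:[-13,4] y:[18,59] z:[13,52/3] -> miss, prune
  N6 x:[4,18] y:[45,51] z:[10,61/3] -> miss, prune
  N11 x:[17,26] y:[19,45] z:[14,61/3] -> hit [19,61/3] leaf, test {P2(miss), P10(miss), P16(miss)}

order=[0, 3, 4, 6, 11]  |boxes|=5  |leaves|=1  hit=miss

== RESULT ==
5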